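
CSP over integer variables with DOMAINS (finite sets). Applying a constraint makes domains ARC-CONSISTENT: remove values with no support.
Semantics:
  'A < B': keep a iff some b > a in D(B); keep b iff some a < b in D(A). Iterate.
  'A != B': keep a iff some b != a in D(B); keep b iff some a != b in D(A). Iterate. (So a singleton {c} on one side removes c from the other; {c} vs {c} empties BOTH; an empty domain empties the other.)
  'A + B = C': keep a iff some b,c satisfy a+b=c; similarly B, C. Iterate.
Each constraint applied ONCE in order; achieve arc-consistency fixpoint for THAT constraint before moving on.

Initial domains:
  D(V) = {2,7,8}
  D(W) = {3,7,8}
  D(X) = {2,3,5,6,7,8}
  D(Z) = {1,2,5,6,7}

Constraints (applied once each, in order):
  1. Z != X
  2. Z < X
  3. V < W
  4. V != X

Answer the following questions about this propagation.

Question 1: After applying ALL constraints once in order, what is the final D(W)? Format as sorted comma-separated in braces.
Constraint 1 (Z != X) on D(Z)={1,2,5,6,7} D(X)={2,3,5,6,7,8}: no change
Constraint 2 (Z < X) on D(Z)={1,2,5,6,7} D(X)={2,3,5,6,7,8}: no change
Constraint 3 (V < W) on D(V)={2,7,8} D(W)={3,7,8}: V {2,7,8}->{2,7}
Constraint 4 (V != X) on D(V)={2,7} D(X)={2,3,5,6,7,8}: no change
So after all 4 constraints: D(W) = {3,7,8}

Answer: {3,7,8}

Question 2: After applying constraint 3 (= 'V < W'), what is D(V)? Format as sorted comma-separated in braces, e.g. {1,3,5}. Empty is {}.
Answer: {2,7}

Derivation:
Constraint 1 (Z != X) on D(Z)={1,2,5,6,7} D(X)={2,3,5,6,7,8}: no change
Constraint 2 (Z < X) on D(Z)={1,2,5,6,7} D(X)={2,3,5,6,7,8}: no change
Constraint 3 (V < W) on D(V)={2,7,8} D(W)={3,7,8}: V {2,7,8}->{2,7}
So after constraint 3: D(V) = {2,7}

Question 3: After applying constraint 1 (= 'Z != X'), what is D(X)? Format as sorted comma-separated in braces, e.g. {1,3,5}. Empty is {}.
Answer: {2,3,5,6,7,8}

Derivation:
Constraint 1 (Z != X) on D(Z)={1,2,5,6,7} D(X)={2,3,5,6,7,8}: no change
So after constraint 1: D(X) = {2,3,5,6,7,8}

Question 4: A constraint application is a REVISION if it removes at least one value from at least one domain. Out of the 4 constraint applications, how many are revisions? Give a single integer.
Constraint 1 (Z != X) on D(Z)={1,2,5,6,7} D(X)={2,3,5,6,7,8}: no change => not a revision
Constraint 2 (Z < X) on D(Z)={1,2,5,6,7} D(X)={2,3,5,6,7,8}: no change => not a revision
Constraint 3 (V < W) on D(V)={2,7,8} D(W)={3,7,8}: V {2,7,8}->{2,7} => REVISION
Constraint 4 (V != X) on D(V)={2,7} D(X)={2,3,5,6,7,8}: no change => not a revision
Total revisions = 1

Answer: 1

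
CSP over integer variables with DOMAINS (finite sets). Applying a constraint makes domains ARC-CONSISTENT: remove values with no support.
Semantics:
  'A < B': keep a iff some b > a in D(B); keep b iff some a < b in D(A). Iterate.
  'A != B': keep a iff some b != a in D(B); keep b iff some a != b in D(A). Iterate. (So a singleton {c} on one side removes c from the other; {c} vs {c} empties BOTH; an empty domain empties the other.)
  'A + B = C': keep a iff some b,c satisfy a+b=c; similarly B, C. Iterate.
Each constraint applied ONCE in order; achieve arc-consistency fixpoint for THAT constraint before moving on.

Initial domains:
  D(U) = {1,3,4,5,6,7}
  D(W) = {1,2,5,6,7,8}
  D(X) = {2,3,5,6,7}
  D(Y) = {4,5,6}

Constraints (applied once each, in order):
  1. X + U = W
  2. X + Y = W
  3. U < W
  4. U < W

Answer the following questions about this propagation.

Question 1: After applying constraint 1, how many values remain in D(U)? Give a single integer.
Answer: 5

Derivation:
Constraint 1 (X + U = W) on D(X)={2,3,5,6,7} D(U)={1,3,4,5,6,7} D(W)={1,2,5,6,7,8}: U {1,3,4,5,6,7}->{1,3,4,5,6}; W {1,2,5,6,7,8}->{5,6,7,8}
So after constraint 1: D(U)={1,3,4,5,6}, size = 5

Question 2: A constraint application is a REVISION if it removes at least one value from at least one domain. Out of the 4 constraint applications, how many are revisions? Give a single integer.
Answer: 2

Derivation:
Constraint 1 (X + U = W) on D(X)={2,3,5,6,7} D(U)={1,3,4,5,6,7} D(W)={1,2,5,6,7,8}: U {1,3,4,5,6,7}->{1,3,4,5,6}; W {1,2,5,6,7,8}->{5,6,7,8} => REVISION
Constraint 2 (X + Y = W) on D(X)={2,3,5,6,7} D(Y)={4,5,6} D(W)={5,6,7,8}: X {2,3,5,6,7}->{2,3}; W {5,6,7,8}->{6,7,8} => REVISION
Constraint 3 (U < W) on D(U)={1,3,4,5,6} D(W)={6,7,8}: no change => not a revision
Constraint 4 (U < W) on D(U)={1,3,4,5,6} D(W)={6,7,8}: no change => not a revision
Total revisions = 2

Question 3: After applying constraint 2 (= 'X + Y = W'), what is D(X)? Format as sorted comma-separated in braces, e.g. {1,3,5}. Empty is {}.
Constraint 1 (X + U = W) on D(X)={2,3,5,6,7} D(U)={1,3,4,5,6,7} D(W)={1,2,5,6,7,8}: U {1,3,4,5,6,7}->{1,3,4,5,6}; W {1,2,5,6,7,8}->{5,6,7,8}
Constraint 2 (X + Y = W) on D(X)={2,3,5,6,7} D(Y)={4,5,6} D(W)={5,6,7,8}: X {2,3,5,6,7}->{2,3}; W {5,6,7,8}->{6,7,8}
So after constraint 2: D(X) = {2,3}

Answer: {2,3}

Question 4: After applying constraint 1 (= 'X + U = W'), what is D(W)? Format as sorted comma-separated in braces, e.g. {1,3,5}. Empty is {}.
Constraint 1 (X + U = W) on D(X)={2,3,5,6,7} D(U)={1,3,4,5,6,7} D(W)={1,2,5,6,7,8}: U {1,3,4,5,6,7}->{1,3,4,5,6}; W {1,2,5,6,7,8}->{5,6,7,8}
So after constraint 1: D(W) = {5,6,7,8}

Answer: {5,6,7,8}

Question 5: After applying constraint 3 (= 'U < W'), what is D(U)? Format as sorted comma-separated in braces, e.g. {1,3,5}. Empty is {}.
Constraint 1 (X + U = W) on D(X)={2,3,5,6,7} D(U)={1,3,4,5,6,7} D(W)={1,2,5,6,7,8}: U {1,3,4,5,6,7}->{1,3,4,5,6}; W {1,2,5,6,7,8}->{5,6,7,8}
Constraint 2 (X + Y = W) on D(X)={2,3,5,6,7} D(Y)={4,5,6} D(W)={5,6,7,8}: X {2,3,5,6,7}->{2,3}; W {5,6,7,8}->{6,7,8}
Constraint 3 (U < W) on D(U)={1,3,4,5,6} D(W)={6,7,8}: no change
So after constraint 3: D(U) = {1,3,4,5,6}

Answer: {1,3,4,5,6}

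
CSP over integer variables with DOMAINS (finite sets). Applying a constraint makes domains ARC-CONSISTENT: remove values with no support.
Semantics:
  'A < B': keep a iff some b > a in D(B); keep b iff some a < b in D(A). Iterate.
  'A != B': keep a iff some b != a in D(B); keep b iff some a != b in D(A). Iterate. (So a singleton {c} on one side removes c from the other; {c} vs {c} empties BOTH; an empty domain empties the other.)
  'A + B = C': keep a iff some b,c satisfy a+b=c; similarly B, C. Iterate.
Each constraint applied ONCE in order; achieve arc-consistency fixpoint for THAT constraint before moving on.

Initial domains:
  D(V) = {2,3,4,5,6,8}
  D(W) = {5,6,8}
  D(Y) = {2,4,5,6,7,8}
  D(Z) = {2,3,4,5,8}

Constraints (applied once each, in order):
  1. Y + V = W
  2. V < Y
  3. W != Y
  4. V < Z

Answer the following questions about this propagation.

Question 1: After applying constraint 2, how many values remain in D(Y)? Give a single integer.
Answer: 3

Derivation:
Constraint 1 (Y + V = W) on D(Y)={2,4,5,6,7,8} D(V)={2,3,4,5,6,8} D(W)={5,6,8}: Y {2,4,5,6,7,8}->{2,4,5,6}; V {2,3,4,5,6,8}->{2,3,4,6}
Constraint 2 (V < Y) on D(V)={2,3,4,6} D(Y)={2,4,5,6}: V {2,3,4,6}->{2,3,4}; Y {2,4,5,6}->{4,5,6}
So after constraint 2: D(Y)={4,5,6}, size = 3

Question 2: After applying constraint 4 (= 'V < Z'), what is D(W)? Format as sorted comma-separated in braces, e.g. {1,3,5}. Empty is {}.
Constraint 1 (Y + V = W) on D(Y)={2,4,5,6,7,8} D(V)={2,3,4,5,6,8} D(W)={5,6,8}: Y {2,4,5,6,7,8}->{2,4,5,6}; V {2,3,4,5,6,8}->{2,3,4,6}
Constraint 2 (V < Y) on D(V)={2,3,4,6} D(Y)={2,4,5,6}: V {2,3,4,6}->{2,3,4}; Y {2,4,5,6}->{4,5,6}
Constraint 3 (W != Y) on D(W)={5,6,8} D(Y)={4,5,6}: no change
Constraint 4 (V < Z) on D(V)={2,3,4} D(Z)={2,3,4,5,8}: Z {2,3,4,5,8}->{3,4,5,8}
So after constraint 4: D(W) = {5,6,8}

Answer: {5,6,8}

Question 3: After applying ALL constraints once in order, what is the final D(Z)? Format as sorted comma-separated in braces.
Constraint 1 (Y + V = W) on D(Y)={2,4,5,6,7,8} D(V)={2,3,4,5,6,8} D(W)={5,6,8}: Y {2,4,5,6,7,8}->{2,4,5,6}; V {2,3,4,5,6,8}->{2,3,4,6}
Constraint 2 (V < Y) on D(V)={2,3,4,6} D(Y)={2,4,5,6}: V {2,3,4,6}->{2,3,4}; Y {2,4,5,6}->{4,5,6}
Constraint 3 (W != Y) on D(W)={5,6,8} D(Y)={4,5,6}: no change
Constraint 4 (V < Z) on D(V)={2,3,4} D(Z)={2,3,4,5,8}: Z {2,3,4,5,8}->{3,4,5,8}
So after all 4 constraints: D(Z) = {3,4,5,8}

Answer: {3,4,5,8}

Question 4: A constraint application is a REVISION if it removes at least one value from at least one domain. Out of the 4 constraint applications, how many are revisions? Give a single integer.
Constraint 1 (Y + V = W) on D(Y)={2,4,5,6,7,8} D(V)={2,3,4,5,6,8} D(W)={5,6,8}: Y {2,4,5,6,7,8}->{2,4,5,6}; V {2,3,4,5,6,8}->{2,3,4,6} => REVISION
Constraint 2 (V < Y) on D(V)={2,3,4,6} D(Y)={2,4,5,6}: V {2,3,4,6}->{2,3,4}; Y {2,4,5,6}->{4,5,6} => REVISION
Constraint 3 (W != Y) on D(W)={5,6,8} D(Y)={4,5,6}: no change => not a revision
Constraint 4 (V < Z) on D(V)={2,3,4} D(Z)={2,3,4,5,8}: Z {2,3,4,5,8}->{3,4,5,8} => REVISION
Total revisions = 3

Answer: 3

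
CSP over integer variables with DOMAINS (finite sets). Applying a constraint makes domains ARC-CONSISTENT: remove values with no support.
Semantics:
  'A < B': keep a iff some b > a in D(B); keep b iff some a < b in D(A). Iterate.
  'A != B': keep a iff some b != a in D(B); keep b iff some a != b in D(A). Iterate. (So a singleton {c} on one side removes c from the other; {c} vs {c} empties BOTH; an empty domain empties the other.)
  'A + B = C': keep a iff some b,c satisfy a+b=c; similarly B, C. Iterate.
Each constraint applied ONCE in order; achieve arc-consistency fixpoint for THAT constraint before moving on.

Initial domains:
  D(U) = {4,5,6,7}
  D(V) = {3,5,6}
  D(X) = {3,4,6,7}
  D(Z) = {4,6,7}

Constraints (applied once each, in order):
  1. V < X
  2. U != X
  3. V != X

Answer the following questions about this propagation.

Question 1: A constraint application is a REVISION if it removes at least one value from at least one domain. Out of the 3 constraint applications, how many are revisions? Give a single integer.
Constraint 1 (V < X) on D(V)={3,5,6} D(X)={3,4,6,7}: X {3,4,6,7}->{4,6,7} => REVISION
Constraint 2 (U != X) on D(U)={4,5,6,7} D(X)={4,6,7}: no change => not a revision
Constraint 3 (V != X) on D(V)={3,5,6} D(X)={4,6,7}: no change => not a revision
Total revisions = 1

Answer: 1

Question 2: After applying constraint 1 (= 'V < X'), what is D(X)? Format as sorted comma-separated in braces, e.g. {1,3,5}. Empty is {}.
Constraint 1 (V < X) on D(V)={3,5,6} D(X)={3,4,6,7}: X {3,4,6,7}->{4,6,7}
So after constraint 1: D(X) = {4,6,7}

Answer: {4,6,7}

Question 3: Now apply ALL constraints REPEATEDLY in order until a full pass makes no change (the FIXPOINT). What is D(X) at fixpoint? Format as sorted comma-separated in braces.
pass 0 (initial): D(X)={3,4,6,7}
pass 1: X {3,4,6,7}->{4,6,7}
pass 2: no change
Fixpoint after 2 passes: D(X) = {4,6,7}

Answer: {4,6,7}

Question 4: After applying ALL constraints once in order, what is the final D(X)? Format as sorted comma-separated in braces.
Answer: {4,6,7}

Derivation:
Constraint 1 (V < X) on D(V)={3,5,6} D(X)={3,4,6,7}: X {3,4,6,7}->{4,6,7}
Constraint 2 (U != X) on D(U)={4,5,6,7} D(X)={4,6,7}: no change
Constraint 3 (V != X) on D(V)={3,5,6} D(X)={4,6,7}: no change
So after all 3 constraints: D(X) = {4,6,7}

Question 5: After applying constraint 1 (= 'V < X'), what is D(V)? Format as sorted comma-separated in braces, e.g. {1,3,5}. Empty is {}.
Answer: {3,5,6}

Derivation:
Constraint 1 (V < X) on D(V)={3,5,6} D(X)={3,4,6,7}: X {3,4,6,7}->{4,6,7}
So after constraint 1: D(V) = {3,5,6}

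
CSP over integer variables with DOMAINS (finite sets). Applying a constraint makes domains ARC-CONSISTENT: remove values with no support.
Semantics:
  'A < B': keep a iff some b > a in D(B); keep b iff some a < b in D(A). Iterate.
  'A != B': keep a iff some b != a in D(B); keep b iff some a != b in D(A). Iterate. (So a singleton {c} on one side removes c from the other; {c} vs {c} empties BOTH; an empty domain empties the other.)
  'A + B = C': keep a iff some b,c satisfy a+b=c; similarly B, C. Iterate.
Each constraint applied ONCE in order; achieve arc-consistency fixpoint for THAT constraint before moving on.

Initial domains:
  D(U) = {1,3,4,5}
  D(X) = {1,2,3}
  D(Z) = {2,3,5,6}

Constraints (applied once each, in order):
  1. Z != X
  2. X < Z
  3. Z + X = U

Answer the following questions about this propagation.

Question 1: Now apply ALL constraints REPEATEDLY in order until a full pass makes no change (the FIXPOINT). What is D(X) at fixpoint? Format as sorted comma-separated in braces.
Answer: {1,2}

Derivation:
pass 0 (initial): D(X)={1,2,3}
pass 1: U {1,3,4,5}->{3,4,5}; Z {2,3,5,6}->{2,3}
pass 2: X {1,2,3}->{1,2}
pass 3: no change
Fixpoint after 3 passes: D(X) = {1,2}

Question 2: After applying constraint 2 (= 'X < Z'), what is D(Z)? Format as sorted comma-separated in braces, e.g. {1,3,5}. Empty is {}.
Answer: {2,3,5,6}

Derivation:
Constraint 1 (Z != X) on D(Z)={2,3,5,6} D(X)={1,2,3}: no change
Constraint 2 (X < Z) on D(X)={1,2,3} D(Z)={2,3,5,6}: no change
So after constraint 2: D(Z) = {2,3,5,6}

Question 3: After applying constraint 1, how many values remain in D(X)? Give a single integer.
Answer: 3

Derivation:
Constraint 1 (Z != X) on D(Z)={2,3,5,6} D(X)={1,2,3}: no change
So after constraint 1: D(X)={1,2,3}, size = 3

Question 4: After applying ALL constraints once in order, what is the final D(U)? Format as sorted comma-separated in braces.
Answer: {3,4,5}

Derivation:
Constraint 1 (Z != X) on D(Z)={2,3,5,6} D(X)={1,2,3}: no change
Constraint 2 (X < Z) on D(X)={1,2,3} D(Z)={2,3,5,6}: no change
Constraint 3 (Z + X = U) on D(Z)={2,3,5,6} D(X)={1,2,3} D(U)={1,3,4,5}: Z {2,3,5,6}->{2,3}; U {1,3,4,5}->{3,4,5}
So after all 3 constraints: D(U) = {3,4,5}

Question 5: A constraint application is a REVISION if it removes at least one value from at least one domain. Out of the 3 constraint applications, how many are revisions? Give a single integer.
Constraint 1 (Z != X) on D(Z)={2,3,5,6} D(X)={1,2,3}: no change => not a revision
Constraint 2 (X < Z) on D(X)={1,2,3} D(Z)={2,3,5,6}: no change => not a revision
Constraint 3 (Z + X = U) on D(Z)={2,3,5,6} D(X)={1,2,3} D(U)={1,3,4,5}: Z {2,3,5,6}->{2,3}; U {1,3,4,5}->{3,4,5} => REVISION
Total revisions = 1

Answer: 1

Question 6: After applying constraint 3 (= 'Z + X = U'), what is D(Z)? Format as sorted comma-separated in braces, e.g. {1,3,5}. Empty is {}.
Answer: {2,3}

Derivation:
Constraint 1 (Z != X) on D(Z)={2,3,5,6} D(X)={1,2,3}: no change
Constraint 2 (X < Z) on D(X)={1,2,3} D(Z)={2,3,5,6}: no change
Constraint 3 (Z + X = U) on D(Z)={2,3,5,6} D(X)={1,2,3} D(U)={1,3,4,5}: Z {2,3,5,6}->{2,3}; U {1,3,4,5}->{3,4,5}
So after constraint 3: D(Z) = {2,3}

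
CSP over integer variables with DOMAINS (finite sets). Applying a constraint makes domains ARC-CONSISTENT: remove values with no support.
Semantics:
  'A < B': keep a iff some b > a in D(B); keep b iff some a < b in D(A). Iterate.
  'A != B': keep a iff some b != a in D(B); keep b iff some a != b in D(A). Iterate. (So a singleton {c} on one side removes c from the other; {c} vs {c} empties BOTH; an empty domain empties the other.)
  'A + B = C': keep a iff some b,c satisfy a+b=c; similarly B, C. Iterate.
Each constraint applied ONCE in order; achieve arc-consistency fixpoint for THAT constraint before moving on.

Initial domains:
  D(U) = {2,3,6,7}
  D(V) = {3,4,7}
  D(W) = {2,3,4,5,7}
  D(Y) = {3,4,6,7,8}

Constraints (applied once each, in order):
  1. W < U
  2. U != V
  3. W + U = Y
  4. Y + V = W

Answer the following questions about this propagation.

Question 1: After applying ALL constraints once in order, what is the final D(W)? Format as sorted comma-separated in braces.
Constraint 1 (W < U) on D(W)={2,3,4,5,7} D(U)={2,3,6,7}: W {2,3,4,5,7}->{2,3,4,5}; U {2,3,6,7}->{3,6,7}
Constraint 2 (U != V) on D(U)={3,6,7} D(V)={3,4,7}: no change
Constraint 3 (W + U = Y) on D(W)={2,3,4,5} D(U)={3,6,7} D(Y)={3,4,6,7,8}: U {3,6,7}->{3,6}; Y {3,4,6,7,8}->{6,7,8}
Constraint 4 (Y + V = W) on D(Y)={6,7,8} D(V)={3,4,7} D(W)={2,3,4,5}: Y {6,7,8}->{}; V {3,4,7}->{}; W {2,3,4,5}->{}
So after all 4 constraints: D(W) = {}

Answer: {}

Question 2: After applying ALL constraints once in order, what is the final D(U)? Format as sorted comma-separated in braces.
Answer: {3,6}

Derivation:
Constraint 1 (W < U) on D(W)={2,3,4,5,7} D(U)={2,3,6,7}: W {2,3,4,5,7}->{2,3,4,5}; U {2,3,6,7}->{3,6,7}
Constraint 2 (U != V) on D(U)={3,6,7} D(V)={3,4,7}: no change
Constraint 3 (W + U = Y) on D(W)={2,3,4,5} D(U)={3,6,7} D(Y)={3,4,6,7,8}: U {3,6,7}->{3,6}; Y {3,4,6,7,8}->{6,7,8}
Constraint 4 (Y + V = W) on D(Y)={6,7,8} D(V)={3,4,7} D(W)={2,3,4,5}: Y {6,7,8}->{}; V {3,4,7}->{}; W {2,3,4,5}->{}
So after all 4 constraints: D(U) = {3,6}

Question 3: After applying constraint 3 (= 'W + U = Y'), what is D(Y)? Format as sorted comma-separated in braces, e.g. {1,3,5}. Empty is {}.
Constraint 1 (W < U) on D(W)={2,3,4,5,7} D(U)={2,3,6,7}: W {2,3,4,5,7}->{2,3,4,5}; U {2,3,6,7}->{3,6,7}
Constraint 2 (U != V) on D(U)={3,6,7} D(V)={3,4,7}: no change
Constraint 3 (W + U = Y) on D(W)={2,3,4,5} D(U)={3,6,7} D(Y)={3,4,6,7,8}: U {3,6,7}->{3,6}; Y {3,4,6,7,8}->{6,7,8}
So after constraint 3: D(Y) = {6,7,8}

Answer: {6,7,8}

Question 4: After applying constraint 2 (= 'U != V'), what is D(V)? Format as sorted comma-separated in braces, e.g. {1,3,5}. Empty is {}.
Answer: {3,4,7}

Derivation:
Constraint 1 (W < U) on D(W)={2,3,4,5,7} D(U)={2,3,6,7}: W {2,3,4,5,7}->{2,3,4,5}; U {2,3,6,7}->{3,6,7}
Constraint 2 (U != V) on D(U)={3,6,7} D(V)={3,4,7}: no change
So after constraint 2: D(V) = {3,4,7}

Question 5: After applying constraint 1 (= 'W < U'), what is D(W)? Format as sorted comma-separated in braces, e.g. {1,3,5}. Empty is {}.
Answer: {2,3,4,5}

Derivation:
Constraint 1 (W < U) on D(W)={2,3,4,5,7} D(U)={2,3,6,7}: W {2,3,4,5,7}->{2,3,4,5}; U {2,3,6,7}->{3,6,7}
So after constraint 1: D(W) = {2,3,4,5}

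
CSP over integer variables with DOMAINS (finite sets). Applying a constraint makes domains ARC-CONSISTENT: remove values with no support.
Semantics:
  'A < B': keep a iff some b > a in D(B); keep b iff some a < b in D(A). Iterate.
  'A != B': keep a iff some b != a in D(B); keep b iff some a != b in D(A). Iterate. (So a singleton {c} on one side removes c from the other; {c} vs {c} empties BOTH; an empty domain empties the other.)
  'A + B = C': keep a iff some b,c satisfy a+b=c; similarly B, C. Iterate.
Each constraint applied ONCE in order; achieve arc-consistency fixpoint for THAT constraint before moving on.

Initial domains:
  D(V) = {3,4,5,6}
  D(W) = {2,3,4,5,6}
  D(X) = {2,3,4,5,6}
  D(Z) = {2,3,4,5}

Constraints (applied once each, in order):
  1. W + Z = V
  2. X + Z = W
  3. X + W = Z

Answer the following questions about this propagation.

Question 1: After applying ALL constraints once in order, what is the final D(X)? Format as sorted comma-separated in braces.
Answer: {}

Derivation:
Constraint 1 (W + Z = V) on D(W)={2,3,4,5,6} D(Z)={2,3,4,5} D(V)={3,4,5,6}: W {2,3,4,5,6}->{2,3,4}; Z {2,3,4,5}->{2,3,4}; V {3,4,5,6}->{4,5,6}
Constraint 2 (X + Z = W) on D(X)={2,3,4,5,6} D(Z)={2,3,4} D(W)={2,3,4}: X {2,3,4,5,6}->{2}; Z {2,3,4}->{2}; W {2,3,4}->{4}
Constraint 3 (X + W = Z) on D(X)={2} D(W)={4} D(Z)={2}: X {2}->{}; W {4}->{}; Z {2}->{}
So after all 3 constraints: D(X) = {}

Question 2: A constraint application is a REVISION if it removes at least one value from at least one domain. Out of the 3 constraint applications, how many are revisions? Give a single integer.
Answer: 3

Derivation:
Constraint 1 (W + Z = V) on D(W)={2,3,4,5,6} D(Z)={2,3,4,5} D(V)={3,4,5,6}: W {2,3,4,5,6}->{2,3,4}; Z {2,3,4,5}->{2,3,4}; V {3,4,5,6}->{4,5,6} => REVISION
Constraint 2 (X + Z = W) on D(X)={2,3,4,5,6} D(Z)={2,3,4} D(W)={2,3,4}: X {2,3,4,5,6}->{2}; Z {2,3,4}->{2}; W {2,3,4}->{4} => REVISION
Constraint 3 (X + W = Z) on D(X)={2} D(W)={4} D(Z)={2}: X {2}->{}; W {4}->{}; Z {2}->{} => REVISION
Total revisions = 3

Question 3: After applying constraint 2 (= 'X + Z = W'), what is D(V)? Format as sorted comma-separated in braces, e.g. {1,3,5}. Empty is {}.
Constraint 1 (W + Z = V) on D(W)={2,3,4,5,6} D(Z)={2,3,4,5} D(V)={3,4,5,6}: W {2,3,4,5,6}->{2,3,4}; Z {2,3,4,5}->{2,3,4}; V {3,4,5,6}->{4,5,6}
Constraint 2 (X + Z = W) on D(X)={2,3,4,5,6} D(Z)={2,3,4} D(W)={2,3,4}: X {2,3,4,5,6}->{2}; Z {2,3,4}->{2}; W {2,3,4}->{4}
So after constraint 2: D(V) = {4,5,6}

Answer: {4,5,6}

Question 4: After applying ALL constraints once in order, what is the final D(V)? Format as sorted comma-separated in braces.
Constraint 1 (W + Z = V) on D(W)={2,3,4,5,6} D(Z)={2,3,4,5} D(V)={3,4,5,6}: W {2,3,4,5,6}->{2,3,4}; Z {2,3,4,5}->{2,3,4}; V {3,4,5,6}->{4,5,6}
Constraint 2 (X + Z = W) on D(X)={2,3,4,5,6} D(Z)={2,3,4} D(W)={2,3,4}: X {2,3,4,5,6}->{2}; Z {2,3,4}->{2}; W {2,3,4}->{4}
Constraint 3 (X + W = Z) on D(X)={2} D(W)={4} D(Z)={2}: X {2}->{}; W {4}->{}; Z {2}->{}
So after all 3 constraints: D(V) = {4,5,6}

Answer: {4,5,6}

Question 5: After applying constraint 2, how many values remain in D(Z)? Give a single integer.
Constraint 1 (W + Z = V) on D(W)={2,3,4,5,6} D(Z)={2,3,4,5} D(V)={3,4,5,6}: W {2,3,4,5,6}->{2,3,4}; Z {2,3,4,5}->{2,3,4}; V {3,4,5,6}->{4,5,6}
Constraint 2 (X + Z = W) on D(X)={2,3,4,5,6} D(Z)={2,3,4} D(W)={2,3,4}: X {2,3,4,5,6}->{2}; Z {2,3,4}->{2}; W {2,3,4}->{4}
So after constraint 2: D(Z)={2}, size = 1

Answer: 1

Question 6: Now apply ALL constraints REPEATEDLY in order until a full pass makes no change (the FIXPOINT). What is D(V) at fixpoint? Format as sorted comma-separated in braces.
Answer: {}

Derivation:
pass 0 (initial): D(V)={3,4,5,6}
pass 1: V {3,4,5,6}->{4,5,6}; W {2,3,4,5,6}->{}; X {2,3,4,5,6}->{}; Z {2,3,4,5}->{}
pass 2: V {4,5,6}->{}
pass 3: no change
Fixpoint after 3 passes: D(V) = {}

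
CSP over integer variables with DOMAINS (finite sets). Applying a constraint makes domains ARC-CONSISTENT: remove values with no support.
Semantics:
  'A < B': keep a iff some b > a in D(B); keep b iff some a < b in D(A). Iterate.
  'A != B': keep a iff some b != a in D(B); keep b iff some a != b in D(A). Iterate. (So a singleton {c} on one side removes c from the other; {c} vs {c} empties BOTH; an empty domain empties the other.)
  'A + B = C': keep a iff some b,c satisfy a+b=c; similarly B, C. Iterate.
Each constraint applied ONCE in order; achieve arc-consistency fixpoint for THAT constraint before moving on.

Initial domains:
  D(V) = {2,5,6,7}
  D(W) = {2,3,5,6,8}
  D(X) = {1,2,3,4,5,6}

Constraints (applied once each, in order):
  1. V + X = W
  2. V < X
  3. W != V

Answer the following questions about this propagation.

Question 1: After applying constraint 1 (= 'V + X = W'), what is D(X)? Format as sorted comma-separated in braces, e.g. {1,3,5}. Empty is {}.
Answer: {1,2,3,4,6}

Derivation:
Constraint 1 (V + X = W) on D(V)={2,5,6,7} D(X)={1,2,3,4,5,6} D(W)={2,3,5,6,8}: X {1,2,3,4,5,6}->{1,2,3,4,6}; W {2,3,5,6,8}->{3,5,6,8}
So after constraint 1: D(X) = {1,2,3,4,6}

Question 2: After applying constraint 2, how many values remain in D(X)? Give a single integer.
Answer: 3

Derivation:
Constraint 1 (V + X = W) on D(V)={2,5,6,7} D(X)={1,2,3,4,5,6} D(W)={2,3,5,6,8}: X {1,2,3,4,5,6}->{1,2,3,4,6}; W {2,3,5,6,8}->{3,5,6,8}
Constraint 2 (V < X) on D(V)={2,5,6,7} D(X)={1,2,3,4,6}: V {2,5,6,7}->{2,5}; X {1,2,3,4,6}->{3,4,6}
So after constraint 2: D(X)={3,4,6}, size = 3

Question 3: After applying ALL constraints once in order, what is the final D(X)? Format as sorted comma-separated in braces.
Answer: {3,4,6}

Derivation:
Constraint 1 (V + X = W) on D(V)={2,5,6,7} D(X)={1,2,3,4,5,6} D(W)={2,3,5,6,8}: X {1,2,3,4,5,6}->{1,2,3,4,6}; W {2,3,5,6,8}->{3,5,6,8}
Constraint 2 (V < X) on D(V)={2,5,6,7} D(X)={1,2,3,4,6}: V {2,5,6,7}->{2,5}; X {1,2,3,4,6}->{3,4,6}
Constraint 3 (W != V) on D(W)={3,5,6,8} D(V)={2,5}: no change
So after all 3 constraints: D(X) = {3,4,6}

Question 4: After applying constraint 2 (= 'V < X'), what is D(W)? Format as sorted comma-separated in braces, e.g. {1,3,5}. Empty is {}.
Answer: {3,5,6,8}

Derivation:
Constraint 1 (V + X = W) on D(V)={2,5,6,7} D(X)={1,2,3,4,5,6} D(W)={2,3,5,6,8}: X {1,2,3,4,5,6}->{1,2,3,4,6}; W {2,3,5,6,8}->{3,5,6,8}
Constraint 2 (V < X) on D(V)={2,5,6,7} D(X)={1,2,3,4,6}: V {2,5,6,7}->{2,5}; X {1,2,3,4,6}->{3,4,6}
So after constraint 2: D(W) = {3,5,6,8}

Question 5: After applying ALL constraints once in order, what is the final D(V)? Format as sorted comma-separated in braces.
Answer: {2,5}

Derivation:
Constraint 1 (V + X = W) on D(V)={2,5,6,7} D(X)={1,2,3,4,5,6} D(W)={2,3,5,6,8}: X {1,2,3,4,5,6}->{1,2,3,4,6}; W {2,3,5,6,8}->{3,5,6,8}
Constraint 2 (V < X) on D(V)={2,5,6,7} D(X)={1,2,3,4,6}: V {2,5,6,7}->{2,5}; X {1,2,3,4,6}->{3,4,6}
Constraint 3 (W != V) on D(W)={3,5,6,8} D(V)={2,5}: no change
So after all 3 constraints: D(V) = {2,5}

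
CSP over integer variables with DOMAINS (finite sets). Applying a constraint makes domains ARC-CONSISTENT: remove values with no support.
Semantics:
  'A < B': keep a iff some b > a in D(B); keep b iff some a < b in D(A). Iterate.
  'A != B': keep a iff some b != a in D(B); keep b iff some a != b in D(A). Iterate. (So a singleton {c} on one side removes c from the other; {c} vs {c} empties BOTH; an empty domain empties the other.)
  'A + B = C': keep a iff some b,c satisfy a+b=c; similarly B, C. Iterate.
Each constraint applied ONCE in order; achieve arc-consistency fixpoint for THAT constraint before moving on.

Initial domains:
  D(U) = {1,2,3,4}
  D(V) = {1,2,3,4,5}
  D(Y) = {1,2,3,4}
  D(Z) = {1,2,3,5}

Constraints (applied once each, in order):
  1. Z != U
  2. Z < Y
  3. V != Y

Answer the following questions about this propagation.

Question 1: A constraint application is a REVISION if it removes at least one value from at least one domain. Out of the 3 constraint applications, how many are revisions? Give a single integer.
Answer: 1

Derivation:
Constraint 1 (Z != U) on D(Z)={1,2,3,5} D(U)={1,2,3,4}: no change => not a revision
Constraint 2 (Z < Y) on D(Z)={1,2,3,5} D(Y)={1,2,3,4}: Z {1,2,3,5}->{1,2,3}; Y {1,2,3,4}->{2,3,4} => REVISION
Constraint 3 (V != Y) on D(V)={1,2,3,4,5} D(Y)={2,3,4}: no change => not a revision
Total revisions = 1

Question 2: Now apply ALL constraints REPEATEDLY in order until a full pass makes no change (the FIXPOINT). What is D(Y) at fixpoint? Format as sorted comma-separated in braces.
pass 0 (initial): D(Y)={1,2,3,4}
pass 1: Y {1,2,3,4}->{2,3,4}; Z {1,2,3,5}->{1,2,3}
pass 2: no change
Fixpoint after 2 passes: D(Y) = {2,3,4}

Answer: {2,3,4}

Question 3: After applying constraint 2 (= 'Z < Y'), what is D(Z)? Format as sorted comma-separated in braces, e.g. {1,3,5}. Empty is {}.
Answer: {1,2,3}

Derivation:
Constraint 1 (Z != U) on D(Z)={1,2,3,5} D(U)={1,2,3,4}: no change
Constraint 2 (Z < Y) on D(Z)={1,2,3,5} D(Y)={1,2,3,4}: Z {1,2,3,5}->{1,2,3}; Y {1,2,3,4}->{2,3,4}
So after constraint 2: D(Z) = {1,2,3}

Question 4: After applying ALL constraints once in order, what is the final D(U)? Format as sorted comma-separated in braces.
Answer: {1,2,3,4}

Derivation:
Constraint 1 (Z != U) on D(Z)={1,2,3,5} D(U)={1,2,3,4}: no change
Constraint 2 (Z < Y) on D(Z)={1,2,3,5} D(Y)={1,2,3,4}: Z {1,2,3,5}->{1,2,3}; Y {1,2,3,4}->{2,3,4}
Constraint 3 (V != Y) on D(V)={1,2,3,4,5} D(Y)={2,3,4}: no change
So after all 3 constraints: D(U) = {1,2,3,4}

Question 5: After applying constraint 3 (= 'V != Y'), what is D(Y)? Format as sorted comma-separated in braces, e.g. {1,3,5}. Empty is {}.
Answer: {2,3,4}

Derivation:
Constraint 1 (Z != U) on D(Z)={1,2,3,5} D(U)={1,2,3,4}: no change
Constraint 2 (Z < Y) on D(Z)={1,2,3,5} D(Y)={1,2,3,4}: Z {1,2,3,5}->{1,2,3}; Y {1,2,3,4}->{2,3,4}
Constraint 3 (V != Y) on D(V)={1,2,3,4,5} D(Y)={2,3,4}: no change
So after constraint 3: D(Y) = {2,3,4}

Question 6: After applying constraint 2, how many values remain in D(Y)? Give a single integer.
Answer: 3

Derivation:
Constraint 1 (Z != U) on D(Z)={1,2,3,5} D(U)={1,2,3,4}: no change
Constraint 2 (Z < Y) on D(Z)={1,2,3,5} D(Y)={1,2,3,4}: Z {1,2,3,5}->{1,2,3}; Y {1,2,3,4}->{2,3,4}
So after constraint 2: D(Y)={2,3,4}, size = 3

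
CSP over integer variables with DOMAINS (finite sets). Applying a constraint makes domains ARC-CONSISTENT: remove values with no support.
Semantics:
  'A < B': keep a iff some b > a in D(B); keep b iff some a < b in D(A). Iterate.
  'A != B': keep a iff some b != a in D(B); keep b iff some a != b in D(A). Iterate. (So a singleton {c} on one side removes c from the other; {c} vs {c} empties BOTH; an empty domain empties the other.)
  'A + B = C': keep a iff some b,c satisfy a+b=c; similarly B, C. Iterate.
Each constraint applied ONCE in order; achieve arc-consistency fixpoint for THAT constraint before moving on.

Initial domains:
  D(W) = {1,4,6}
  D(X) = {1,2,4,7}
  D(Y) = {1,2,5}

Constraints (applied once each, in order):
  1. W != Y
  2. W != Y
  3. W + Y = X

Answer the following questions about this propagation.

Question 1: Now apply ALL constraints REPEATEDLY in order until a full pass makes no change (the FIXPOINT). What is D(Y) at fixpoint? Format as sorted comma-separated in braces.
pass 0 (initial): D(Y)={1,2,5}
pass 1: W {1,4,6}->{1,6}; X {1,2,4,7}->{2,7}; Y {1,2,5}->{1}
pass 2: W {1,6}->{6}; X {2,7}->{7}
pass 3: no change
Fixpoint after 3 passes: D(Y) = {1}

Answer: {1}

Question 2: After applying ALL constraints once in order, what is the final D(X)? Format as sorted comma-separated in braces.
Answer: {2,7}

Derivation:
Constraint 1 (W != Y) on D(W)={1,4,6} D(Y)={1,2,5}: no change
Constraint 2 (W != Y) on D(W)={1,4,6} D(Y)={1,2,5}: no change
Constraint 3 (W + Y = X) on D(W)={1,4,6} D(Y)={1,2,5} D(X)={1,2,4,7}: W {1,4,6}->{1,6}; Y {1,2,5}->{1}; X {1,2,4,7}->{2,7}
So after all 3 constraints: D(X) = {2,7}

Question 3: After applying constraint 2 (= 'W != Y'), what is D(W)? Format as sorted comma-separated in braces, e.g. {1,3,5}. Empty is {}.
Answer: {1,4,6}

Derivation:
Constraint 1 (W != Y) on D(W)={1,4,6} D(Y)={1,2,5}: no change
Constraint 2 (W != Y) on D(W)={1,4,6} D(Y)={1,2,5}: no change
So after constraint 2: D(W) = {1,4,6}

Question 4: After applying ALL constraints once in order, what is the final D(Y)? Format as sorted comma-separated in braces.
Constraint 1 (W != Y) on D(W)={1,4,6} D(Y)={1,2,5}: no change
Constraint 2 (W != Y) on D(W)={1,4,6} D(Y)={1,2,5}: no change
Constraint 3 (W + Y = X) on D(W)={1,4,6} D(Y)={1,2,5} D(X)={1,2,4,7}: W {1,4,6}->{1,6}; Y {1,2,5}->{1}; X {1,2,4,7}->{2,7}
So after all 3 constraints: D(Y) = {1}

Answer: {1}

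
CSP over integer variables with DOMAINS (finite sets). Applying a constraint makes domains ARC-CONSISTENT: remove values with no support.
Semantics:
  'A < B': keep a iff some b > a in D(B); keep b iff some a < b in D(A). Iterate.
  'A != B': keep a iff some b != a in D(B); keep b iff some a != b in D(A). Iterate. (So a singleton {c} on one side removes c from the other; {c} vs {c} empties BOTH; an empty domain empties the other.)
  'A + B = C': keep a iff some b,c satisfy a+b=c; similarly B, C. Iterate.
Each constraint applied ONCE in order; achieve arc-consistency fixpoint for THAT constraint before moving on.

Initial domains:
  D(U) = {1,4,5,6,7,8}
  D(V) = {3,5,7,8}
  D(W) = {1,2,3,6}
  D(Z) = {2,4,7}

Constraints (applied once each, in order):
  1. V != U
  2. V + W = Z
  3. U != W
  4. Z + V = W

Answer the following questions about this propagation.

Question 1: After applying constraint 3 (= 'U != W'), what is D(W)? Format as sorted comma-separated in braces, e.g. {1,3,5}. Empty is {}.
Answer: {1,2}

Derivation:
Constraint 1 (V != U) on D(V)={3,5,7,8} D(U)={1,4,5,6,7,8}: no change
Constraint 2 (V + W = Z) on D(V)={3,5,7,8} D(W)={1,2,3,6} D(Z)={2,4,7}: V {3,5,7,8}->{3,5}; W {1,2,3,6}->{1,2}; Z {2,4,7}->{4,7}
Constraint 3 (U != W) on D(U)={1,4,5,6,7,8} D(W)={1,2}: no change
So after constraint 3: D(W) = {1,2}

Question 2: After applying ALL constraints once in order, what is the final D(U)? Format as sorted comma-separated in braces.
Answer: {1,4,5,6,7,8}

Derivation:
Constraint 1 (V != U) on D(V)={3,5,7,8} D(U)={1,4,5,6,7,8}: no change
Constraint 2 (V + W = Z) on D(V)={3,5,7,8} D(W)={1,2,3,6} D(Z)={2,4,7}: V {3,5,7,8}->{3,5}; W {1,2,3,6}->{1,2}; Z {2,4,7}->{4,7}
Constraint 3 (U != W) on D(U)={1,4,5,6,7,8} D(W)={1,2}: no change
Constraint 4 (Z + V = W) on D(Z)={4,7} D(V)={3,5} D(W)={1,2}: Z {4,7}->{}; V {3,5}->{}; W {1,2}->{}
So after all 4 constraints: D(U) = {1,4,5,6,7,8}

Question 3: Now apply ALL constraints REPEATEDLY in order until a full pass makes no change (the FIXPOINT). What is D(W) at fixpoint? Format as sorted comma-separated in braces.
Answer: {}

Derivation:
pass 0 (initial): D(W)={1,2,3,6}
pass 1: V {3,5,7,8}->{}; W {1,2,3,6}->{}; Z {2,4,7}->{}
pass 2: U {1,4,5,6,7,8}->{}
pass 3: no change
Fixpoint after 3 passes: D(W) = {}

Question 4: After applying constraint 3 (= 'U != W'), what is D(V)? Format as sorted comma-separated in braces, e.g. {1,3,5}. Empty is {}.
Constraint 1 (V != U) on D(V)={3,5,7,8} D(U)={1,4,5,6,7,8}: no change
Constraint 2 (V + W = Z) on D(V)={3,5,7,8} D(W)={1,2,3,6} D(Z)={2,4,7}: V {3,5,7,8}->{3,5}; W {1,2,3,6}->{1,2}; Z {2,4,7}->{4,7}
Constraint 3 (U != W) on D(U)={1,4,5,6,7,8} D(W)={1,2}: no change
So after constraint 3: D(V) = {3,5}

Answer: {3,5}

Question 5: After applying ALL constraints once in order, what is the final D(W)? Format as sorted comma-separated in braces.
Answer: {}

Derivation:
Constraint 1 (V != U) on D(V)={3,5,7,8} D(U)={1,4,5,6,7,8}: no change
Constraint 2 (V + W = Z) on D(V)={3,5,7,8} D(W)={1,2,3,6} D(Z)={2,4,7}: V {3,5,7,8}->{3,5}; W {1,2,3,6}->{1,2}; Z {2,4,7}->{4,7}
Constraint 3 (U != W) on D(U)={1,4,5,6,7,8} D(W)={1,2}: no change
Constraint 4 (Z + V = W) on D(Z)={4,7} D(V)={3,5} D(W)={1,2}: Z {4,7}->{}; V {3,5}->{}; W {1,2}->{}
So after all 4 constraints: D(W) = {}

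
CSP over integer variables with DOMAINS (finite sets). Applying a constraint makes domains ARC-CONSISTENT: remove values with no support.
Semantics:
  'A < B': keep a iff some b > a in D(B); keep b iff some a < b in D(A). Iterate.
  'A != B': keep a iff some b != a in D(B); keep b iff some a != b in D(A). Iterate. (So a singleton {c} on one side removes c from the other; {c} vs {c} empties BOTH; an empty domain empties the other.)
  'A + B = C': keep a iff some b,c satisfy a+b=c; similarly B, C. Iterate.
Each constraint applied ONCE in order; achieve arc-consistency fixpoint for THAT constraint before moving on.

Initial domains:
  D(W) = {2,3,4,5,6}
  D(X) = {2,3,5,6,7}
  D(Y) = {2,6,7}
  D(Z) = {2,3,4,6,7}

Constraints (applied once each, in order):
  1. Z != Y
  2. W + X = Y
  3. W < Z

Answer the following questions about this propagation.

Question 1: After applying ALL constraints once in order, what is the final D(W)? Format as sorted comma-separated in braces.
Answer: {2,3,4,5}

Derivation:
Constraint 1 (Z != Y) on D(Z)={2,3,4,6,7} D(Y)={2,6,7}: no change
Constraint 2 (W + X = Y) on D(W)={2,3,4,5,6} D(X)={2,3,5,6,7} D(Y)={2,6,7}: W {2,3,4,5,6}->{2,3,4,5}; X {2,3,5,6,7}->{2,3,5}; Y {2,6,7}->{6,7}
Constraint 3 (W < Z) on D(W)={2,3,4,5} D(Z)={2,3,4,6,7}: Z {2,3,4,6,7}->{3,4,6,7}
So after all 3 constraints: D(W) = {2,3,4,5}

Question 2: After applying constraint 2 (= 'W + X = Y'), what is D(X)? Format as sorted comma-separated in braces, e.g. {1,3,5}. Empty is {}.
Constraint 1 (Z != Y) on D(Z)={2,3,4,6,7} D(Y)={2,6,7}: no change
Constraint 2 (W + X = Y) on D(W)={2,3,4,5,6} D(X)={2,3,5,6,7} D(Y)={2,6,7}: W {2,3,4,5,6}->{2,3,4,5}; X {2,3,5,6,7}->{2,3,5}; Y {2,6,7}->{6,7}
So after constraint 2: D(X) = {2,3,5}

Answer: {2,3,5}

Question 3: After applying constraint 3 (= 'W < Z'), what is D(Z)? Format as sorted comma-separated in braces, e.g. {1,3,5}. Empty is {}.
Answer: {3,4,6,7}

Derivation:
Constraint 1 (Z != Y) on D(Z)={2,3,4,6,7} D(Y)={2,6,7}: no change
Constraint 2 (W + X = Y) on D(W)={2,3,4,5,6} D(X)={2,3,5,6,7} D(Y)={2,6,7}: W {2,3,4,5,6}->{2,3,4,5}; X {2,3,5,6,7}->{2,3,5}; Y {2,6,7}->{6,7}
Constraint 3 (W < Z) on D(W)={2,3,4,5} D(Z)={2,3,4,6,7}: Z {2,3,4,6,7}->{3,4,6,7}
So after constraint 3: D(Z) = {3,4,6,7}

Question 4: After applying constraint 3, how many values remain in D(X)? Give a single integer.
Answer: 3

Derivation:
Constraint 1 (Z != Y) on D(Z)={2,3,4,6,7} D(Y)={2,6,7}: no change
Constraint 2 (W + X = Y) on D(W)={2,3,4,5,6} D(X)={2,3,5,6,7} D(Y)={2,6,7}: W {2,3,4,5,6}->{2,3,4,5}; X {2,3,5,6,7}->{2,3,5}; Y {2,6,7}->{6,7}
Constraint 3 (W < Z) on D(W)={2,3,4,5} D(Z)={2,3,4,6,7}: Z {2,3,4,6,7}->{3,4,6,7}
So after constraint 3: D(X)={2,3,5}, size = 3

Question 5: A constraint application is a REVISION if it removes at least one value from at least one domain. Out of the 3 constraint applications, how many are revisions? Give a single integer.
Constraint 1 (Z != Y) on D(Z)={2,3,4,6,7} D(Y)={2,6,7}: no change => not a revision
Constraint 2 (W + X = Y) on D(W)={2,3,4,5,6} D(X)={2,3,5,6,7} D(Y)={2,6,7}: W {2,3,4,5,6}->{2,3,4,5}; X {2,3,5,6,7}->{2,3,5}; Y {2,6,7}->{6,7} => REVISION
Constraint 3 (W < Z) on D(W)={2,3,4,5} D(Z)={2,3,4,6,7}: Z {2,3,4,6,7}->{3,4,6,7} => REVISION
Total revisions = 2

Answer: 2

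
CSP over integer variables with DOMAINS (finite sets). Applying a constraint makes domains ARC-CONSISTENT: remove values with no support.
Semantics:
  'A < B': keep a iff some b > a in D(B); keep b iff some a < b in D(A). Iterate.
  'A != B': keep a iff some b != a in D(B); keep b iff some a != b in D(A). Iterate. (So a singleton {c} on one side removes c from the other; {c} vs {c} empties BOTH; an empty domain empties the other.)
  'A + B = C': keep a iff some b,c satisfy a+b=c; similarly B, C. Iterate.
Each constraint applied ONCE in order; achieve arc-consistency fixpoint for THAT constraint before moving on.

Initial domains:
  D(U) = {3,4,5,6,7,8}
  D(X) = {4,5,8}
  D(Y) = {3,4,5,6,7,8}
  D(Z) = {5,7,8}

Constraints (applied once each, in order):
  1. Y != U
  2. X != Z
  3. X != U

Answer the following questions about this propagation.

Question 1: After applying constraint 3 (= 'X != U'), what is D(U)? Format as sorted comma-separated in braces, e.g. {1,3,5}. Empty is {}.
Constraint 1 (Y != U) on D(Y)={3,4,5,6,7,8} D(U)={3,4,5,6,7,8}: no change
Constraint 2 (X != Z) on D(X)={4,5,8} D(Z)={5,7,8}: no change
Constraint 3 (X != U) on D(X)={4,5,8} D(U)={3,4,5,6,7,8}: no change
So after constraint 3: D(U) = {3,4,5,6,7,8}

Answer: {3,4,5,6,7,8}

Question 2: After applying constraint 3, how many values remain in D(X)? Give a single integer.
Constraint 1 (Y != U) on D(Y)={3,4,5,6,7,8} D(U)={3,4,5,6,7,8}: no change
Constraint 2 (X != Z) on D(X)={4,5,8} D(Z)={5,7,8}: no change
Constraint 3 (X != U) on D(X)={4,5,8} D(U)={3,4,5,6,7,8}: no change
So after constraint 3: D(X)={4,5,8}, size = 3

Answer: 3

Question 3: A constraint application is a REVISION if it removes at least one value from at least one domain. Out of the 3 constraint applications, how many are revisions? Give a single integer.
Constraint 1 (Y != U) on D(Y)={3,4,5,6,7,8} D(U)={3,4,5,6,7,8}: no change => not a revision
Constraint 2 (X != Z) on D(X)={4,5,8} D(Z)={5,7,8}: no change => not a revision
Constraint 3 (X != U) on D(X)={4,5,8} D(U)={3,4,5,6,7,8}: no change => not a revision
Total revisions = 0

Answer: 0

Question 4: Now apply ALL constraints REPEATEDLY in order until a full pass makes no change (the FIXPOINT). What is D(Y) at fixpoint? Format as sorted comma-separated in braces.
Answer: {3,4,5,6,7,8}

Derivation:
pass 0 (initial): D(Y)={3,4,5,6,7,8}
pass 1: no change
Fixpoint after 1 passes: D(Y) = {3,4,5,6,7,8}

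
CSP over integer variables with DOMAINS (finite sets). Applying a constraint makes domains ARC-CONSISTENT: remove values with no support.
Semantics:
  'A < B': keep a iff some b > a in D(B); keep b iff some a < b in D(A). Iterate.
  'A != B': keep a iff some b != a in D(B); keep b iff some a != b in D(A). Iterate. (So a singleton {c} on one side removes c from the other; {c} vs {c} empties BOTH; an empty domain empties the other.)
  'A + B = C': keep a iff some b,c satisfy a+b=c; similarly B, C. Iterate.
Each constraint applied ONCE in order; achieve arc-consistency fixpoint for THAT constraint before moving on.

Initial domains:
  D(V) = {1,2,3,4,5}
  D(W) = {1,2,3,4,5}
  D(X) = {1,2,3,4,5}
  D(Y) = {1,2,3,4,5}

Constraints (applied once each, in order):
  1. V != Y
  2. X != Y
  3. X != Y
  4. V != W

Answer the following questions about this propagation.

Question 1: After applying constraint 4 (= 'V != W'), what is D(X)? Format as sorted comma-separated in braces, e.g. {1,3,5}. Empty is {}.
Answer: {1,2,3,4,5}

Derivation:
Constraint 1 (V != Y) on D(V)={1,2,3,4,5} D(Y)={1,2,3,4,5}: no change
Constraint 2 (X != Y) on D(X)={1,2,3,4,5} D(Y)={1,2,3,4,5}: no change
Constraint 3 (X != Y) on D(X)={1,2,3,4,5} D(Y)={1,2,3,4,5}: no change
Constraint 4 (V != W) on D(V)={1,2,3,4,5} D(W)={1,2,3,4,5}: no change
So after constraint 4: D(X) = {1,2,3,4,5}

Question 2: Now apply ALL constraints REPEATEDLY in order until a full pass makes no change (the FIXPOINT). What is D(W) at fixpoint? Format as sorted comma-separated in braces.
Answer: {1,2,3,4,5}

Derivation:
pass 0 (initial): D(W)={1,2,3,4,5}
pass 1: no change
Fixpoint after 1 passes: D(W) = {1,2,3,4,5}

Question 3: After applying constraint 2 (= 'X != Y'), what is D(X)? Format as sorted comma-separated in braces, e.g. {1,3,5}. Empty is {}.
Constraint 1 (V != Y) on D(V)={1,2,3,4,5} D(Y)={1,2,3,4,5}: no change
Constraint 2 (X != Y) on D(X)={1,2,3,4,5} D(Y)={1,2,3,4,5}: no change
So after constraint 2: D(X) = {1,2,3,4,5}

Answer: {1,2,3,4,5}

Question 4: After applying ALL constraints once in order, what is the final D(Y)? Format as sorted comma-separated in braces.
Constraint 1 (V != Y) on D(V)={1,2,3,4,5} D(Y)={1,2,3,4,5}: no change
Constraint 2 (X != Y) on D(X)={1,2,3,4,5} D(Y)={1,2,3,4,5}: no change
Constraint 3 (X != Y) on D(X)={1,2,3,4,5} D(Y)={1,2,3,4,5}: no change
Constraint 4 (V != W) on D(V)={1,2,3,4,5} D(W)={1,2,3,4,5}: no change
So after all 4 constraints: D(Y) = {1,2,3,4,5}

Answer: {1,2,3,4,5}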